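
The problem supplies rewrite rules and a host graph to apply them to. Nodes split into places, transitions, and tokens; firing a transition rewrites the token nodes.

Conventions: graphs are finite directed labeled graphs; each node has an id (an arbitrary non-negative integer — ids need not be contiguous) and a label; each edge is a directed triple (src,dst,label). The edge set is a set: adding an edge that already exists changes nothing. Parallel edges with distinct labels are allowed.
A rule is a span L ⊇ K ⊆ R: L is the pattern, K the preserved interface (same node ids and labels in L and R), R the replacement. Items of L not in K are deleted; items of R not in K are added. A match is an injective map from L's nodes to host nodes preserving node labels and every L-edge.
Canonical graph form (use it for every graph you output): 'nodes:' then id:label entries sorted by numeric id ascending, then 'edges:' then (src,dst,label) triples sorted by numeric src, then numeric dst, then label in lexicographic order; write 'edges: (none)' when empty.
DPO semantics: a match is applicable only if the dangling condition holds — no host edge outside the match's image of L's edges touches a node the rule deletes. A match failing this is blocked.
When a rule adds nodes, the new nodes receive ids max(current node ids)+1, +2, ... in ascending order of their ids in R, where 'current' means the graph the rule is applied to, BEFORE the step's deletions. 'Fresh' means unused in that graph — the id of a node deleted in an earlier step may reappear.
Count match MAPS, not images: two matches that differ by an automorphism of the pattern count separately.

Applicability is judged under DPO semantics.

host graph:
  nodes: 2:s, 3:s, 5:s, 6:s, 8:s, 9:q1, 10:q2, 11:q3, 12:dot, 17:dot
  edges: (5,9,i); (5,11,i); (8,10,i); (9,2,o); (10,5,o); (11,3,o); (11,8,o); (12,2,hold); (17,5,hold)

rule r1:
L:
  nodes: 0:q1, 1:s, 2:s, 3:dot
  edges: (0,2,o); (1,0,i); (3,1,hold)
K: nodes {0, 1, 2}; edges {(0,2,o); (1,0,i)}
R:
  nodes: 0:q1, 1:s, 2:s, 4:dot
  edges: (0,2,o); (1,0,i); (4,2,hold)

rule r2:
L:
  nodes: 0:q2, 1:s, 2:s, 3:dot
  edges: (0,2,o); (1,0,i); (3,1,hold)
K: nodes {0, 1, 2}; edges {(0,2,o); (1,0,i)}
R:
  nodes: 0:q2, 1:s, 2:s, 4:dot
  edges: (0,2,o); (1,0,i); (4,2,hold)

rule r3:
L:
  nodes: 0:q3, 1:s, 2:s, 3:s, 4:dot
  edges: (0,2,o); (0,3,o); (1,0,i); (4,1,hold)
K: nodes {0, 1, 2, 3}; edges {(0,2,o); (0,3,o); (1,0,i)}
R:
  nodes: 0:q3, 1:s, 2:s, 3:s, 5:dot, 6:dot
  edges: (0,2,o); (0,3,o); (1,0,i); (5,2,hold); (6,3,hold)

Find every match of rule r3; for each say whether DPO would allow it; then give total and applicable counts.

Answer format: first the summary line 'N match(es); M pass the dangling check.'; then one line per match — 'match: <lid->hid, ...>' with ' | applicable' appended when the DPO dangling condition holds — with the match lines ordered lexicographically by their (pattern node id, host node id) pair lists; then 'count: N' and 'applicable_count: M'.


2 match(es); 2 pass the dangling check.
match: 0->11, 1->5, 2->3, 3->8, 4->17 | applicable
match: 0->11, 1->5, 2->8, 3->3, 4->17 | applicable
count: 2
applicable_count: 2


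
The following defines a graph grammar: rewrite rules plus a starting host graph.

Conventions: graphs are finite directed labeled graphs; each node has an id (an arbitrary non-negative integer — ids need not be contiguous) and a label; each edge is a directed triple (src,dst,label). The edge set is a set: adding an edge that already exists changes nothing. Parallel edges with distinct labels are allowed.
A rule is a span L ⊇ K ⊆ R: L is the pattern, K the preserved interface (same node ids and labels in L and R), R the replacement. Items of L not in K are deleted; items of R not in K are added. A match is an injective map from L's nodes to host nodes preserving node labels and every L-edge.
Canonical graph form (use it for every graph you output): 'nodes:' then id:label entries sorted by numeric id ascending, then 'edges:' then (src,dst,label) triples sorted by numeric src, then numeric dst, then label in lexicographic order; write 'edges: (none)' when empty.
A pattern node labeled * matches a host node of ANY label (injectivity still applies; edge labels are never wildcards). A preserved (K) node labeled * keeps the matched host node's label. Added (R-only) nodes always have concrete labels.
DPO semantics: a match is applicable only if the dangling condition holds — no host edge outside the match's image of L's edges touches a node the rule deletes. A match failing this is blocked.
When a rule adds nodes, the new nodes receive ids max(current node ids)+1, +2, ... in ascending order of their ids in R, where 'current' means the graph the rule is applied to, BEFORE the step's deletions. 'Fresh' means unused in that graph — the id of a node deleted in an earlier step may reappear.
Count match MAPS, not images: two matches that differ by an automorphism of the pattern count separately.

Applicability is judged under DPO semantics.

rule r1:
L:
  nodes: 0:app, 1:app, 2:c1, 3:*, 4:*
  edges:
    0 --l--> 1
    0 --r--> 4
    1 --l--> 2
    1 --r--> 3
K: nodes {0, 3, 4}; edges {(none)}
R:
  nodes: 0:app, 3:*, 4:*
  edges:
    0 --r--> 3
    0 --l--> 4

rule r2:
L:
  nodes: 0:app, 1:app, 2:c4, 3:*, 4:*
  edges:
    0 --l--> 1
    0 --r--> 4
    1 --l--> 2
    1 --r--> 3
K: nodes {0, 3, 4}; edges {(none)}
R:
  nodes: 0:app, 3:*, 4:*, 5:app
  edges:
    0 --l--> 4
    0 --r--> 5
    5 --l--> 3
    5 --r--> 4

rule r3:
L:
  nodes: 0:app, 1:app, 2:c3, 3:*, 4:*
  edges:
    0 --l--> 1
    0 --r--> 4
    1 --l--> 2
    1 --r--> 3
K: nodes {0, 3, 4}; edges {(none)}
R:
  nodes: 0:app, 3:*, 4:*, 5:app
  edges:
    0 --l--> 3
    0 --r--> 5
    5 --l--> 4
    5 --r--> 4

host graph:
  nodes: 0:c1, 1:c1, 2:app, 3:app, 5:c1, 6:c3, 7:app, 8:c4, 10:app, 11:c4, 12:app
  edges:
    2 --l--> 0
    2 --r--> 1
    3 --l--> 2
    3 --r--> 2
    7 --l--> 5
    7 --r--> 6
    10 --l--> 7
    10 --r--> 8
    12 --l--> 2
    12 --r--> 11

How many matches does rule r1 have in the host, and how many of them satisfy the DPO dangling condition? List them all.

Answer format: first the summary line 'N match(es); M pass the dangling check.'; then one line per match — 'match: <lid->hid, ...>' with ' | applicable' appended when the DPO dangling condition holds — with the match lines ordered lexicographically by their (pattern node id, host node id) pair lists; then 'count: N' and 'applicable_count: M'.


2 match(es); 1 pass the dangling check.
match: 0->10, 1->7, 2->5, 3->6, 4->8 | applicable
match: 0->12, 1->2, 2->0, 3->1, 4->11
count: 2
applicable_count: 1


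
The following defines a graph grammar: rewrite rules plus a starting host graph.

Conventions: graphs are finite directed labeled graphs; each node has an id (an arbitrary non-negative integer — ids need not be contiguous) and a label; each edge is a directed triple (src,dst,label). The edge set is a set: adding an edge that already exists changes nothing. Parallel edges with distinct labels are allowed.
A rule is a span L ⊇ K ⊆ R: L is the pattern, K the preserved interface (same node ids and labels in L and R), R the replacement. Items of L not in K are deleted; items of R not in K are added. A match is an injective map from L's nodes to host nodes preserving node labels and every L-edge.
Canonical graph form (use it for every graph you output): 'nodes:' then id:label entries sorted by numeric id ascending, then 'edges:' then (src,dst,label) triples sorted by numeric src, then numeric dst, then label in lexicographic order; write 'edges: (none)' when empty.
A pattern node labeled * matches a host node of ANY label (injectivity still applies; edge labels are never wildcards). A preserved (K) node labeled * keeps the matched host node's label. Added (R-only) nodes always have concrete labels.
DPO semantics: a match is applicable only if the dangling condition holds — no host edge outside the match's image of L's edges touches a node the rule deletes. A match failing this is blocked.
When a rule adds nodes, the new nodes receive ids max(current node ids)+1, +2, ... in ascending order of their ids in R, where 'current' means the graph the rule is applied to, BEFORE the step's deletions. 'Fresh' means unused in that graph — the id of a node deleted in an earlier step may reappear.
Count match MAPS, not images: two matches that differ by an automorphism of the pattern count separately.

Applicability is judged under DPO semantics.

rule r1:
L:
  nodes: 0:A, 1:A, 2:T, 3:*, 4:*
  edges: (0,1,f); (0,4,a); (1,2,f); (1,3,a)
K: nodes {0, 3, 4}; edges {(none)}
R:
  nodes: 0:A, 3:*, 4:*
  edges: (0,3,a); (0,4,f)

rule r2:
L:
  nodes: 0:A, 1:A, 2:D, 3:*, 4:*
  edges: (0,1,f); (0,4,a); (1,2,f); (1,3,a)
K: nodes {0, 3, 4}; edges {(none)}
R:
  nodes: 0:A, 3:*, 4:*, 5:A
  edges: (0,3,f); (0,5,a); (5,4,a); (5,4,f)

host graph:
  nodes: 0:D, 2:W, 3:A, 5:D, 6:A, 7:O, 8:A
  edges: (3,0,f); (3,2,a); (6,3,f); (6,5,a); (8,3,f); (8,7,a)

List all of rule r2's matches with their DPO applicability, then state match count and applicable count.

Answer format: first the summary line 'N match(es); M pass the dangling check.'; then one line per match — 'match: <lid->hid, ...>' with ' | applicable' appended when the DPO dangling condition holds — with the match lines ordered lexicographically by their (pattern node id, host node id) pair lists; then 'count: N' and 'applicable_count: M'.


2 match(es); 0 pass the dangling check.
match: 0->6, 1->3, 2->0, 3->2, 4->5
match: 0->8, 1->3, 2->0, 3->2, 4->7
count: 2
applicable_count: 0


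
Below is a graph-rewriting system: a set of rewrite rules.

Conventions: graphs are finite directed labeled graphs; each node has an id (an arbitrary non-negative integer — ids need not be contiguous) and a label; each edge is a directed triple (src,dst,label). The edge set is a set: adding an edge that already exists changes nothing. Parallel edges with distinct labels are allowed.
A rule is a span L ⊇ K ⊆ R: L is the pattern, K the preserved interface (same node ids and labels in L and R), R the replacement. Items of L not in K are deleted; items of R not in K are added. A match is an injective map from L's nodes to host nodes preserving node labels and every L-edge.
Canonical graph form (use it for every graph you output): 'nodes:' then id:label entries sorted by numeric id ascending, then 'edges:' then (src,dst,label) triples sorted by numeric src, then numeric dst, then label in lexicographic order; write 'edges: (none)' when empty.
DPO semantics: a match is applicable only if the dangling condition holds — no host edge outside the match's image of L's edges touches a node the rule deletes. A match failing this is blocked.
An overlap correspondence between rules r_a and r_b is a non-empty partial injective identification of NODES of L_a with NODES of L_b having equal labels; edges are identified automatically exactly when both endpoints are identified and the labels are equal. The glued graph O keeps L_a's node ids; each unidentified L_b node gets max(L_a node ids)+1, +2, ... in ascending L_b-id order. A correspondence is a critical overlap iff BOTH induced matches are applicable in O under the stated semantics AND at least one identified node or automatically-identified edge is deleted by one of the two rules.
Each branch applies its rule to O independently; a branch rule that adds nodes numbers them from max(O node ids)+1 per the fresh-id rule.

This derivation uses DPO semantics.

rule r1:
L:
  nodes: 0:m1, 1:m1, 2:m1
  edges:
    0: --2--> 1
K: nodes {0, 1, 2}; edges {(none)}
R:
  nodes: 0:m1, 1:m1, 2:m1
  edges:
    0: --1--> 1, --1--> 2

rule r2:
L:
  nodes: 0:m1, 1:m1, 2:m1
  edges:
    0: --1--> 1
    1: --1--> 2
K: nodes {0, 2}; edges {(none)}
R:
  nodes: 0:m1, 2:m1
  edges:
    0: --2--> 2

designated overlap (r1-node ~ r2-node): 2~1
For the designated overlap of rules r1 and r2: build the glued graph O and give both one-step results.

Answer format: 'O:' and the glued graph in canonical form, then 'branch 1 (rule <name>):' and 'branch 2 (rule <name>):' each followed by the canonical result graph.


O:
nodes: 0:m1, 1:m1, 2:m1, 3:m1, 4:m1
edges: (0,1,2); (2,4,1); (3,2,1)
branch 1 (rule r1):
nodes: 0:m1, 1:m1, 2:m1, 3:m1, 4:m1
edges: (0,1,1); (0,2,1); (2,4,1); (3,2,1)
branch 2 (rule r2):
nodes: 0:m1, 1:m1, 3:m1, 4:m1
edges: (0,1,2); (3,4,2)


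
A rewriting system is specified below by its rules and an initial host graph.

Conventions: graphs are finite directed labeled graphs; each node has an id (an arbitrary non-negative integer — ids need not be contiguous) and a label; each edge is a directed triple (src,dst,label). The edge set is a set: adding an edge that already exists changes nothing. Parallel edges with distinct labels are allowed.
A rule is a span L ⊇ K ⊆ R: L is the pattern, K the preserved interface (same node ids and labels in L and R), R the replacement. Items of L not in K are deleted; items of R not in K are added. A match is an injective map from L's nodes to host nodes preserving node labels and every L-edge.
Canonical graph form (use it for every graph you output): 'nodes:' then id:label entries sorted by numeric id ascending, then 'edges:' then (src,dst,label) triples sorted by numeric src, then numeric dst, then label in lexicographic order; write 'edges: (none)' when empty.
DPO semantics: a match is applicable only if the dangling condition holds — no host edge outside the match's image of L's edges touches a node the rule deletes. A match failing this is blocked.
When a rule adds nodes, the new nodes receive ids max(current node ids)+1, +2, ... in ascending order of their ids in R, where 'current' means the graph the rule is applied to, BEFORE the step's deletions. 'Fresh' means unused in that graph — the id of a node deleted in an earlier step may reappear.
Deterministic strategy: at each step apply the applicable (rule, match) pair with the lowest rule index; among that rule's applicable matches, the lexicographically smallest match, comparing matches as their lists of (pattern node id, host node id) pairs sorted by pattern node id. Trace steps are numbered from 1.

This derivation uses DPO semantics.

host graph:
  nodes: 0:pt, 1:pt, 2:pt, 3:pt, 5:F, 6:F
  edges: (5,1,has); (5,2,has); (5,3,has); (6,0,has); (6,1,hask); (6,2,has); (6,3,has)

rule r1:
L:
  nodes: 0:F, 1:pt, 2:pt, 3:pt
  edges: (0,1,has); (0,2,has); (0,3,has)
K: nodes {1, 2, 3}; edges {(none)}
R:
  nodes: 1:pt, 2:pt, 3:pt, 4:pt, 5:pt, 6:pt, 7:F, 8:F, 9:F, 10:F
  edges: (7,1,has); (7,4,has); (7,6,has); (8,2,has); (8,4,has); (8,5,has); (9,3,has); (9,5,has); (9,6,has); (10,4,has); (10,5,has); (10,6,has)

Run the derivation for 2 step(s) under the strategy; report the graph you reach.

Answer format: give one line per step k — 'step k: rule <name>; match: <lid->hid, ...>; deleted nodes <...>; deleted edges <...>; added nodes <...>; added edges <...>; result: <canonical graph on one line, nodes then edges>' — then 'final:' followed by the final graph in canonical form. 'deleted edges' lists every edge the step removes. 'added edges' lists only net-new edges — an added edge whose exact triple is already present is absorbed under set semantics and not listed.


step 1: rule r1; match: 0->5, 1->1, 2->2, 3->3; deleted nodes 5; deleted edges (5,1,has); (5,2,has); (5,3,has); added nodes 7, 8, 9, 10, 11, 12, 13; added edges (10,1,has); (10,7,has); (10,9,has); (11,2,has); (11,7,has); (11,8,has); (12,3,has); (12,8,has); (12,9,has); (13,7,has); (13,8,has); (13,9,has); result: nodes: 0:pt, 1:pt, 2:pt, 3:pt, 6:F, 7:pt, 8:pt, 9:pt, 10:F, 11:F, 12:F, 13:F edges: (6,0,has); (6,1,hask); (6,2,has); (6,3,has); (10,1,has); (10,7,has); (10,9,has); (11,2,has); (11,7,has); (11,8,has); (12,3,has); (12,8,has); (12,9,has); (13,7,has); (13,8,has); (13,9,has)
step 2: rule r1; match: 0->10, 1->1, 2->7, 3->9; deleted nodes 10; deleted edges (10,1,has); (10,7,has); (10,9,has); added nodes 14, 15, 16, 17, 18, 19, 20; added edges (17,1,has); (17,14,has); (17,16,has); (18,7,has); (18,14,has); (18,15,has); (19,9,has); (19,15,has); (19,16,has); (20,14,has); (20,15,has); (20,16,has); result: nodes: 0:pt, 1:pt, 2:pt, 3:pt, 6:F, 7:pt, 8:pt, 9:pt, 11:F, 12:F, 13:F, 14:pt, 15:pt, 16:pt, 17:F, 18:F, 19:F, 20:F edges: (6,0,has); (6,1,hask); (6,2,has); (6,3,has); (11,2,has); (11,7,has); (11,8,has); (12,3,has); (12,8,has); (12,9,has); (13,7,has); (13,8,has); (13,9,has); (17,1,has); (17,14,has); (17,16,has); (18,7,has); (18,14,has); (18,15,has); (19,9,has); (19,15,has); (19,16,has); (20,14,has); (20,15,has); (20,16,has)
final:
nodes: 0:pt, 1:pt, 2:pt, 3:pt, 6:F, 7:pt, 8:pt, 9:pt, 11:F, 12:F, 13:F, 14:pt, 15:pt, 16:pt, 17:F, 18:F, 19:F, 20:F
edges: (6,0,has); (6,1,hask); (6,2,has); (6,3,has); (11,2,has); (11,7,has); (11,8,has); (12,3,has); (12,8,has); (12,9,has); (13,7,has); (13,8,has); (13,9,has); (17,1,has); (17,14,has); (17,16,has); (18,7,has); (18,14,has); (18,15,has); (19,9,has); (19,15,has); (19,16,has); (20,14,has); (20,15,has); (20,16,has)


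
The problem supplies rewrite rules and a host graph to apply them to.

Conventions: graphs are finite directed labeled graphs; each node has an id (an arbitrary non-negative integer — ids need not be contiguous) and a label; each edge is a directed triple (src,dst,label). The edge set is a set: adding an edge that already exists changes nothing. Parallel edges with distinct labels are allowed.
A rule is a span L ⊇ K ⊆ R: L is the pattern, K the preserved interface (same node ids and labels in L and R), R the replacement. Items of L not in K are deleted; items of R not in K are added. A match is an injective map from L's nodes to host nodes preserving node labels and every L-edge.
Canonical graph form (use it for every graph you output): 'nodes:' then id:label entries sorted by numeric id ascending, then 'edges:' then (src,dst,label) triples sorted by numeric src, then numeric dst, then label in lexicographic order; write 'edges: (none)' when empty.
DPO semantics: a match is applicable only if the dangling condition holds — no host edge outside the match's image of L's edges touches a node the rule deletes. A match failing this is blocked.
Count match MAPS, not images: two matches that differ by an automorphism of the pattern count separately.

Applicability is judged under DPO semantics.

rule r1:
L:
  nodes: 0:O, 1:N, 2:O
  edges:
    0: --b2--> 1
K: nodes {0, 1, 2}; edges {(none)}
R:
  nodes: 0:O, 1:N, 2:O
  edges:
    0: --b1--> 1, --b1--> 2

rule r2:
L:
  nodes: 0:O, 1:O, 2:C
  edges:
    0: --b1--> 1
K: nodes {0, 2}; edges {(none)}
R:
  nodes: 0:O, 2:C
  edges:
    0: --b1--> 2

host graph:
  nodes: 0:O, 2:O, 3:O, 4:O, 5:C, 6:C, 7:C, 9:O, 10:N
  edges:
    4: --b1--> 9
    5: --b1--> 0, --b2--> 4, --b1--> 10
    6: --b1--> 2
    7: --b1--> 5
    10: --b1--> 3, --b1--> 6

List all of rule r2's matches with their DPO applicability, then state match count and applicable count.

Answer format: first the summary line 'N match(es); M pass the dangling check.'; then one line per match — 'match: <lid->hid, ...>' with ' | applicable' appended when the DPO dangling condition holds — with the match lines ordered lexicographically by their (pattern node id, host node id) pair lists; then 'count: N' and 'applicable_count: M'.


3 match(es); 3 pass the dangling check.
match: 0->4, 1->9, 2->5 | applicable
match: 0->4, 1->9, 2->6 | applicable
match: 0->4, 1->9, 2->7 | applicable
count: 3
applicable_count: 3


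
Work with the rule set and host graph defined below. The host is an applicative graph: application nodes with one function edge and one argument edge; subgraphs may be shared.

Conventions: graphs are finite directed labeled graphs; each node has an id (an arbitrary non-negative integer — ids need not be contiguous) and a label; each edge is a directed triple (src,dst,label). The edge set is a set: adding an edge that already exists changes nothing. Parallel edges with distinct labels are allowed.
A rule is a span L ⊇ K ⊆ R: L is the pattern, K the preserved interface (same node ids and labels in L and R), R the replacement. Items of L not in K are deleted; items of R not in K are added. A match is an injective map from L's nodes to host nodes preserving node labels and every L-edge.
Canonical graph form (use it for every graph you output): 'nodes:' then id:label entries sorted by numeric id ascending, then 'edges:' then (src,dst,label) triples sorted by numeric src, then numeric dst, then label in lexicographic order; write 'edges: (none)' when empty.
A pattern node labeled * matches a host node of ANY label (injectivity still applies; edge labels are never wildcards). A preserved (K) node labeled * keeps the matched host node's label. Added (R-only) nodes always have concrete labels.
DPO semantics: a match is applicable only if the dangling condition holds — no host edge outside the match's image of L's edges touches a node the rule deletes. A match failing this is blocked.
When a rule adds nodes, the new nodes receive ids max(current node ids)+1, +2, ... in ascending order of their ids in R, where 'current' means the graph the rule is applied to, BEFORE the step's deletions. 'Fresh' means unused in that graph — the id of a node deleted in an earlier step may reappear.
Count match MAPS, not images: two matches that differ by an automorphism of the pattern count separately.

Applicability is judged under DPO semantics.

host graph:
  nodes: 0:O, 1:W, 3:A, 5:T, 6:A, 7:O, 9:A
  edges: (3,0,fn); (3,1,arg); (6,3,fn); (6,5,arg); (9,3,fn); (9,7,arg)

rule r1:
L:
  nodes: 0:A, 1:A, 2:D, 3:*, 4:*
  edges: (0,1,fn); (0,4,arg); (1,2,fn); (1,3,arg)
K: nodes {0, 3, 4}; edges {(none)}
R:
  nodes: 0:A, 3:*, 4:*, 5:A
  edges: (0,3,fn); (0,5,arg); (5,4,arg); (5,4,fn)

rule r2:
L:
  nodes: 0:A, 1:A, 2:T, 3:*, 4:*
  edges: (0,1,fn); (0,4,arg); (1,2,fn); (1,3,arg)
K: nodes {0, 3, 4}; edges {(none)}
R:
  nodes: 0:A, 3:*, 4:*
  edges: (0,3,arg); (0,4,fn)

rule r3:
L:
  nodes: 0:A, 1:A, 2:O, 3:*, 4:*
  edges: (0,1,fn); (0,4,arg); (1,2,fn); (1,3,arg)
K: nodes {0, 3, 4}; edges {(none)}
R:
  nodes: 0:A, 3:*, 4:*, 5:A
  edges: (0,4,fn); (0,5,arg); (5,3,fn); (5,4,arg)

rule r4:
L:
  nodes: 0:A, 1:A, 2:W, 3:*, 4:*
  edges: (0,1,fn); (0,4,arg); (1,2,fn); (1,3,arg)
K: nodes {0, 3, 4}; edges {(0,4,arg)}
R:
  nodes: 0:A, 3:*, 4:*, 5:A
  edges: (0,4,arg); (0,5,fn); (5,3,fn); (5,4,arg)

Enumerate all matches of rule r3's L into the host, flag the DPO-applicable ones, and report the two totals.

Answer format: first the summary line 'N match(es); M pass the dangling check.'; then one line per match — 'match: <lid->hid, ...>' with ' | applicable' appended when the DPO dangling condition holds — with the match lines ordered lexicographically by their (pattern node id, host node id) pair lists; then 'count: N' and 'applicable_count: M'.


2 match(es); 0 pass the dangling check.
match: 0->6, 1->3, 2->0, 3->1, 4->5
match: 0->9, 1->3, 2->0, 3->1, 4->7
count: 2
applicable_count: 0


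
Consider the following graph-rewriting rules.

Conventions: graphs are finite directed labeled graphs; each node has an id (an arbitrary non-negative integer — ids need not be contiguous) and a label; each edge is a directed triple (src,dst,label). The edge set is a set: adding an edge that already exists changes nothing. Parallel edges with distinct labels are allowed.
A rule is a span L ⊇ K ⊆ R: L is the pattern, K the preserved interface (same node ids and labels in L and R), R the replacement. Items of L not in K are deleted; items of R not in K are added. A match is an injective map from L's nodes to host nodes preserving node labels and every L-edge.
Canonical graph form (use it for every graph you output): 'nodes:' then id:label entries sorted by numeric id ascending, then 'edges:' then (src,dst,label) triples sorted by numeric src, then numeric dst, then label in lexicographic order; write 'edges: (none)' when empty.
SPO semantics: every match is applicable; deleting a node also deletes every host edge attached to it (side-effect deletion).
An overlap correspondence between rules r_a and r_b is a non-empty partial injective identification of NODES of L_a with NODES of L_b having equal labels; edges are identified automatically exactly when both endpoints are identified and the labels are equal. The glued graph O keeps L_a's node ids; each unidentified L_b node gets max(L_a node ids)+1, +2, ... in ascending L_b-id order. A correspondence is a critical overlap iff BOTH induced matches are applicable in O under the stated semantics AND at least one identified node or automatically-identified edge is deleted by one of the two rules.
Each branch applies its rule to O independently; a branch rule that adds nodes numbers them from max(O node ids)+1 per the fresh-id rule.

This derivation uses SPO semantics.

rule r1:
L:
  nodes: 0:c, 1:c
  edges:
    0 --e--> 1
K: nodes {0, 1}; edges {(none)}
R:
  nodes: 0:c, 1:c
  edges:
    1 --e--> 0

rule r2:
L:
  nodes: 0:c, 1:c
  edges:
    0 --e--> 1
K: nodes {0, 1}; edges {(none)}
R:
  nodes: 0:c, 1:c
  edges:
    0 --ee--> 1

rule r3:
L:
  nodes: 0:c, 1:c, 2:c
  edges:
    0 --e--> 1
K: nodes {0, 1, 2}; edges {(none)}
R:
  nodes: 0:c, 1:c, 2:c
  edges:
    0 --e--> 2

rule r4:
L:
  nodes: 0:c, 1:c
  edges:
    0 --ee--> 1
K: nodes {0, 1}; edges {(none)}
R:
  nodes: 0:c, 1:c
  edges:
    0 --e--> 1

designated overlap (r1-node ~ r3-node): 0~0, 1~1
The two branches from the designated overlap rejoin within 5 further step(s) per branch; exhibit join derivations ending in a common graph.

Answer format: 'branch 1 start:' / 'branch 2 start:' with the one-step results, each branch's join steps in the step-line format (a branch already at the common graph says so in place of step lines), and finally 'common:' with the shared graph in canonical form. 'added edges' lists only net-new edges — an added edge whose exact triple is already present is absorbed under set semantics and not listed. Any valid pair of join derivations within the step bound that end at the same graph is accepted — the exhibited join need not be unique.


branch 1 start:
nodes: 0:c, 1:c, 2:c
edges: (1,0,e)
branch 2 start:
nodes: 0:c, 1:c, 2:c
edges: (0,2,e)
branch 1 step 1: rule r1; match: 0->1, 1->0; deleted nodes (none); deleted edges (1,0,e); added nodes (none); added edges (0,1,e); result: nodes: 0:c, 1:c, 2:c edges: (0,1,e)
branch 2 step 1: rule r3; match: 0->0, 1->2, 2->1; deleted nodes (none); deleted edges (0,2,e); added nodes (none); added edges (0,1,e); result: nodes: 0:c, 1:c, 2:c edges: (0,1,e)
common:
nodes: 0:c, 1:c, 2:c
edges: (0,1,e)


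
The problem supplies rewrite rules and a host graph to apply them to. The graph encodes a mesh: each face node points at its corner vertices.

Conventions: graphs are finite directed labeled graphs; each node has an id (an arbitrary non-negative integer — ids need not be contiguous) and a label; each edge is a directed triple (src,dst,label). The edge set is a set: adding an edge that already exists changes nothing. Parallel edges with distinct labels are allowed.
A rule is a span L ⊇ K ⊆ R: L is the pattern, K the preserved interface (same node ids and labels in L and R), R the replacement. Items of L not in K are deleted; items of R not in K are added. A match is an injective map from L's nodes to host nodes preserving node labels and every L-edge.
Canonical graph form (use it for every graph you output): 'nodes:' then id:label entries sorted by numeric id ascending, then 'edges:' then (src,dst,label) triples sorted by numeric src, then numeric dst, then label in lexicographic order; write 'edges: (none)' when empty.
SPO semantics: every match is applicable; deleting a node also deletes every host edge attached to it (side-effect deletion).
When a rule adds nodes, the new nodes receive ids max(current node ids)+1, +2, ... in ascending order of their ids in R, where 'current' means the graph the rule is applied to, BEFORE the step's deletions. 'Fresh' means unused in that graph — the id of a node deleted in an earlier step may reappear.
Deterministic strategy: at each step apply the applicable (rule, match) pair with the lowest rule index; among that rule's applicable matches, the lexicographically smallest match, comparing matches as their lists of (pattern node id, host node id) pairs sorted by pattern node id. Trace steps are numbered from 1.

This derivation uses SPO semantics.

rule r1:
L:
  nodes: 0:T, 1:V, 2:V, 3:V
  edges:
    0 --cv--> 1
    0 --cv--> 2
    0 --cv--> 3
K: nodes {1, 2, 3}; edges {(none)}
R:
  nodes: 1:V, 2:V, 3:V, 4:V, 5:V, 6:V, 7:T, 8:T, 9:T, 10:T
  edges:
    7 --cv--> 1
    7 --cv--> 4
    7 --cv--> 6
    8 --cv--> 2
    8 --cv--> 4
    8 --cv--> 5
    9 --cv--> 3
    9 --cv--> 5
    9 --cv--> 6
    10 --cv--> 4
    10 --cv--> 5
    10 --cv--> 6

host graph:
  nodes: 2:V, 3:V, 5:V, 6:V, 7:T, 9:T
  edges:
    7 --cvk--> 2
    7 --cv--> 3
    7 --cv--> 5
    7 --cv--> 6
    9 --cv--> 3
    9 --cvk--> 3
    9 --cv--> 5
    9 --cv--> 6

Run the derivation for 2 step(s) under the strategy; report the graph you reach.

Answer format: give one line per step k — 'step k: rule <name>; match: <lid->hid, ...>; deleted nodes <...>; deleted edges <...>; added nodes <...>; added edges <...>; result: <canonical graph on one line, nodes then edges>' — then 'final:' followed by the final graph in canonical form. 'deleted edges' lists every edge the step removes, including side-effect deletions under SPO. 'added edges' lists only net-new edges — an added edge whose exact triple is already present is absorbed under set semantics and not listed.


step 1: rule r1; match: 0->7, 1->3, 2->5, 3->6; deleted nodes 7; deleted edges (7,2,cvk); (7,3,cv); (7,5,cv); (7,6,cv); added nodes 10, 11, 12, 13, 14, 15, 16; added edges (13,3,cv); (13,10,cv); (13,12,cv); (14,5,cv); (14,10,cv); (14,11,cv); (15,6,cv); (15,11,cv); (15,12,cv); (16,10,cv); (16,11,cv); (16,12,cv); result: nodes: 2:V, 3:V, 5:V, 6:V, 9:T, 10:V, 11:V, 12:V, 13:T, 14:T, 15:T, 16:T edges: (9,3,cv); (9,3,cvk); (9,5,cv); (9,6,cv); (13,3,cv); (13,10,cv); (13,12,cv); (14,5,cv); (14,10,cv); (14,11,cv); (15,6,cv); (15,11,cv); (15,12,cv); (16,10,cv); (16,11,cv); (16,12,cv)
step 2: rule r1; match: 0->9, 1->3, 2->5, 3->6; deleted nodes 9; deleted edges (9,3,cv); (9,3,cvk); (9,5,cv); (9,6,cv); added nodes 17, 18, 19, 20, 21, 22, 23; added edges (20,3,cv); (20,17,cv); (20,19,cv); (21,5,cv); (21,17,cv); (21,18,cv); (22,6,cv); (22,18,cv); (22,19,cv); (23,17,cv); (23,18,cv); (23,19,cv); result: nodes: 2:V, 3:V, 5:V, 6:V, 10:V, 11:V, 12:V, 13:T, 14:T, 15:T, 16:T, 17:V, 18:V, 19:V, 20:T, 21:T, 22:T, 23:T edges: (13,3,cv); (13,10,cv); (13,12,cv); (14,5,cv); (14,10,cv); (14,11,cv); (15,6,cv); (15,11,cv); (15,12,cv); (16,10,cv); (16,11,cv); (16,12,cv); (20,3,cv); (20,17,cv); (20,19,cv); (21,5,cv); (21,17,cv); (21,18,cv); (22,6,cv); (22,18,cv); (22,19,cv); (23,17,cv); (23,18,cv); (23,19,cv)
final:
nodes: 2:V, 3:V, 5:V, 6:V, 10:V, 11:V, 12:V, 13:T, 14:T, 15:T, 16:T, 17:V, 18:V, 19:V, 20:T, 21:T, 22:T, 23:T
edges: (13,3,cv); (13,10,cv); (13,12,cv); (14,5,cv); (14,10,cv); (14,11,cv); (15,6,cv); (15,11,cv); (15,12,cv); (16,10,cv); (16,11,cv); (16,12,cv); (20,3,cv); (20,17,cv); (20,19,cv); (21,5,cv); (21,17,cv); (21,18,cv); (22,6,cv); (22,18,cv); (22,19,cv); (23,17,cv); (23,18,cv); (23,19,cv)


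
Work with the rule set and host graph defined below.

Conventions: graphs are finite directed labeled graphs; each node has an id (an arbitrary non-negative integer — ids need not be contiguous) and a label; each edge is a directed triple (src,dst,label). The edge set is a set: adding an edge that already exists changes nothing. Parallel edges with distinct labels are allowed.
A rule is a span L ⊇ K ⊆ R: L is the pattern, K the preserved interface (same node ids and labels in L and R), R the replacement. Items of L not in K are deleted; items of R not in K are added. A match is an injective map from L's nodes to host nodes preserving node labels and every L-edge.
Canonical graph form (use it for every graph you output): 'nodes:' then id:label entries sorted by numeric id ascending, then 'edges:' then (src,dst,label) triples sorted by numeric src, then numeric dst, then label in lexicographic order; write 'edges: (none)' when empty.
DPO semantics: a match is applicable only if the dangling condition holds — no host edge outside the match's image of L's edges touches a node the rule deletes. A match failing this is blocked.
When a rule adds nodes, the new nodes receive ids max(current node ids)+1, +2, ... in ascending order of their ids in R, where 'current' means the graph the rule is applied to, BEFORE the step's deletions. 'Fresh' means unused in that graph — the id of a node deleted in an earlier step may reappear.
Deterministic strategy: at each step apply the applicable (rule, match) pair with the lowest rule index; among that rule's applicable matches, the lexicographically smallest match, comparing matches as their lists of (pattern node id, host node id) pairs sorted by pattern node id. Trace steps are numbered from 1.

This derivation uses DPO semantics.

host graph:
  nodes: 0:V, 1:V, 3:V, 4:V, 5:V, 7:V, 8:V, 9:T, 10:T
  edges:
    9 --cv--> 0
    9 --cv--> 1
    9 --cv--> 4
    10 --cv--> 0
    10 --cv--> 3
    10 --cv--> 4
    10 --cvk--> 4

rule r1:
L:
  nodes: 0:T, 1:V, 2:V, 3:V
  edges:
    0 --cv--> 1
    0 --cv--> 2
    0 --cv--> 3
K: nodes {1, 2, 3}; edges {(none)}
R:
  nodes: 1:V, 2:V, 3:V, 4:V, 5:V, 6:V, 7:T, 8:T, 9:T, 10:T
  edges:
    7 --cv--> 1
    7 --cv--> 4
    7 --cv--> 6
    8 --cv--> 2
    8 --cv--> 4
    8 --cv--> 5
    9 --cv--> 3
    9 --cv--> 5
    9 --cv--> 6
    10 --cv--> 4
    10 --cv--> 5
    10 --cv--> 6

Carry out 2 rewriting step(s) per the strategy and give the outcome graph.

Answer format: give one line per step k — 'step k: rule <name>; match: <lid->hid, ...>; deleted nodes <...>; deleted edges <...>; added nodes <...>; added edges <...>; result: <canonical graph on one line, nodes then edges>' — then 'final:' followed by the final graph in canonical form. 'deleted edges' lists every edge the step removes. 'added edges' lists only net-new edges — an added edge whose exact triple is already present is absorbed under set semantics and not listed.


step 1: rule r1; match: 0->9, 1->0, 2->1, 3->4; deleted nodes 9; deleted edges (9,0,cv); (9,1,cv); (9,4,cv); added nodes 11, 12, 13, 14, 15, 16, 17; added edges (14,0,cv); (14,11,cv); (14,13,cv); (15,1,cv); (15,11,cv); (15,12,cv); (16,4,cv); (16,12,cv); (16,13,cv); (17,11,cv); (17,12,cv); (17,13,cv); result: nodes: 0:V, 1:V, 3:V, 4:V, 5:V, 7:V, 8:V, 10:T, 11:V, 12:V, 13:V, 14:T, 15:T, 16:T, 17:T edges: (10,0,cv); (10,3,cv); (10,4,cv); (10,4,cvk); (14,0,cv); (14,11,cv); (14,13,cv); (15,1,cv); (15,11,cv); (15,12,cv); (16,4,cv); (16,12,cv); (16,13,cv); (17,11,cv); (17,12,cv); (17,13,cv)
step 2: rule r1; match: 0->14, 1->0, 2->11, 3->13; deleted nodes 14; deleted edges (14,0,cv); (14,11,cv); (14,13,cv); added nodes 18, 19, 20, 21, 22, 23, 24; added edges (21,0,cv); (21,18,cv); (21,20,cv); (22,11,cv); (22,18,cv); (22,19,cv); (23,13,cv); (23,19,cv); (23,20,cv); (24,18,cv); (24,19,cv); (24,20,cv); result: nodes: 0:V, 1:V, 3:V, 4:V, 5:V, 7:V, 8:V, 10:T, 11:V, 12:V, 13:V, 15:T, 16:T, 17:T, 18:V, 19:V, 20:V, 21:T, 22:T, 23:T, 24:T edges: (10,0,cv); (10,3,cv); (10,4,cv); (10,4,cvk); (15,1,cv); (15,11,cv); (15,12,cv); (16,4,cv); (16,12,cv); (16,13,cv); (17,11,cv); (17,12,cv); (17,13,cv); (21,0,cv); (21,18,cv); (21,20,cv); (22,11,cv); (22,18,cv); (22,19,cv); (23,13,cv); (23,19,cv); (23,20,cv); (24,18,cv); (24,19,cv); (24,20,cv)
final:
nodes: 0:V, 1:V, 3:V, 4:V, 5:V, 7:V, 8:V, 10:T, 11:V, 12:V, 13:V, 15:T, 16:T, 17:T, 18:V, 19:V, 20:V, 21:T, 22:T, 23:T, 24:T
edges: (10,0,cv); (10,3,cv); (10,4,cv); (10,4,cvk); (15,1,cv); (15,11,cv); (15,12,cv); (16,4,cv); (16,12,cv); (16,13,cv); (17,11,cv); (17,12,cv); (17,13,cv); (21,0,cv); (21,18,cv); (21,20,cv); (22,11,cv); (22,18,cv); (22,19,cv); (23,13,cv); (23,19,cv); (23,20,cv); (24,18,cv); (24,19,cv); (24,20,cv)


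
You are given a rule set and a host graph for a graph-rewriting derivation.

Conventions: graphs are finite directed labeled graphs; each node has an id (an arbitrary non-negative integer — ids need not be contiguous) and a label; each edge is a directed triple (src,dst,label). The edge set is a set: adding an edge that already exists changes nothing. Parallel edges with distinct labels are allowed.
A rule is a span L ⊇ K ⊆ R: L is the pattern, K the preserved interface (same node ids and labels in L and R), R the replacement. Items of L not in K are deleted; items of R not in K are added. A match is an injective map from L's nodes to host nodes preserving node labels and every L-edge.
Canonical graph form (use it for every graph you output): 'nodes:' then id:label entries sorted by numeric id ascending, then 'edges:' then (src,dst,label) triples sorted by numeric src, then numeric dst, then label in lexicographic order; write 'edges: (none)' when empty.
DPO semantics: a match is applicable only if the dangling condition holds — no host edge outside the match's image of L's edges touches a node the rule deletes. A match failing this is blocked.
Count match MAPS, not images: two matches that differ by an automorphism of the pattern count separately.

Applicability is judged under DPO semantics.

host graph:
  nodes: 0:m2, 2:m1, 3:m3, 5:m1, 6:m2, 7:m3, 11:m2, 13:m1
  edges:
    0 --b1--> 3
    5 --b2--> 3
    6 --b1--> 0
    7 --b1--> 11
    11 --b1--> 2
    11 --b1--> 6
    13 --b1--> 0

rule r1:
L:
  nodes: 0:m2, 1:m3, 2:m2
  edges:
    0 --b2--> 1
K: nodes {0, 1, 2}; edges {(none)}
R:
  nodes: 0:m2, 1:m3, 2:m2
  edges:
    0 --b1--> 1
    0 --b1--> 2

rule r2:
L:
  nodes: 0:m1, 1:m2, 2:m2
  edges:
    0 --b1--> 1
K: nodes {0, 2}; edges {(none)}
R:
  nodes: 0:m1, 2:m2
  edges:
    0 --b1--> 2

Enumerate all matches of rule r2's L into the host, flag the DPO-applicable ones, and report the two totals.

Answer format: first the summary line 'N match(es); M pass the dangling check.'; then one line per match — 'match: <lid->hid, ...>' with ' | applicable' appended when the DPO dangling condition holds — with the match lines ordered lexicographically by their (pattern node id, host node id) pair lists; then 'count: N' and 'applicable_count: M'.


2 match(es); 0 pass the dangling check.
match: 0->13, 1->0, 2->6
match: 0->13, 1->0, 2->11
count: 2
applicable_count: 0


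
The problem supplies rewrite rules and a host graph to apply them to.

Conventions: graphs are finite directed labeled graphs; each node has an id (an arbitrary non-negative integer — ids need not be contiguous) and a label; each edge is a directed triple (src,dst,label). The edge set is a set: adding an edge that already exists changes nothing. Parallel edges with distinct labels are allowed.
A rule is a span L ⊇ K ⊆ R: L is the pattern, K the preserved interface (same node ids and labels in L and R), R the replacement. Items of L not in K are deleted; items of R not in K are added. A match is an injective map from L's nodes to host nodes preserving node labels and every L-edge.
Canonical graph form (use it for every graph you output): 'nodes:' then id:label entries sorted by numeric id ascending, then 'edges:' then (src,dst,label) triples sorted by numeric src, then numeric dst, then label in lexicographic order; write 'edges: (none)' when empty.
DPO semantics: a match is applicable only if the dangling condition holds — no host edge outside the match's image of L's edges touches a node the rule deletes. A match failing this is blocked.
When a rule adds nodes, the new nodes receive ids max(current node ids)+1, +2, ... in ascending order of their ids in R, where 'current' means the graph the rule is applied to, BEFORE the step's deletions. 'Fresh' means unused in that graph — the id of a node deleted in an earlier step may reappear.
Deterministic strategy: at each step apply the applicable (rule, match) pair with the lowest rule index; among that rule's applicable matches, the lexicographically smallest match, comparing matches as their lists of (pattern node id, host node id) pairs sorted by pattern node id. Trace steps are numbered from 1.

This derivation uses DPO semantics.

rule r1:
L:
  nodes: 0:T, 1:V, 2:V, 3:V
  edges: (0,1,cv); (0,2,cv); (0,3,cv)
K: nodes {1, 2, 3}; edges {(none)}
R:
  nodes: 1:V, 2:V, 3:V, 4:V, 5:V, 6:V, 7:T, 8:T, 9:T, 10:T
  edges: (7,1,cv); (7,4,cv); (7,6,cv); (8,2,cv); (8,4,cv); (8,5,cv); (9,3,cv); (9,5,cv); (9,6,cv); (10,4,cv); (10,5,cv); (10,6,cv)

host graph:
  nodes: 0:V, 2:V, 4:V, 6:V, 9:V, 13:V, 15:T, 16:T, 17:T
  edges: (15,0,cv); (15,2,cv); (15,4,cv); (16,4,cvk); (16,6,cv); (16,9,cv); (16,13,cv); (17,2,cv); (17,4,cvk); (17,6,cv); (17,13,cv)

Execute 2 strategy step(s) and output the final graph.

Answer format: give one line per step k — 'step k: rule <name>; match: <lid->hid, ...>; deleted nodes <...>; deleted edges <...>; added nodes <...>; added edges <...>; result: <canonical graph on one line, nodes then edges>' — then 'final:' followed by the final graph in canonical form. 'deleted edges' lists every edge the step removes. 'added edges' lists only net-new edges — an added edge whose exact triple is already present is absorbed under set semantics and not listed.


step 1: rule r1; match: 0->15, 1->0, 2->2, 3->4; deleted nodes 15; deleted edges (15,0,cv); (15,2,cv); (15,4,cv); added nodes 18, 19, 20, 21, 22, 23, 24; added edges (21,0,cv); (21,18,cv); (21,20,cv); (22,2,cv); (22,18,cv); (22,19,cv); (23,4,cv); (23,19,cv); (23,20,cv); (24,18,cv); (24,19,cv); (24,20,cv); result: nodes: 0:V, 2:V, 4:V, 6:V, 9:V, 13:V, 16:T, 17:T, 18:V, 19:V, 20:V, 21:T, 22:T, 23:T, 24:T edges: (16,4,cvk); (16,6,cv); (16,9,cv); (16,13,cv); (17,2,cv); (17,4,cvk); (17,6,cv); (17,13,cv); (21,0,cv); (21,18,cv); (21,20,cv); (22,2,cv); (22,18,cv); (22,19,cv); (23,4,cv); (23,19,cv); (23,20,cv); (24,18,cv); (24,19,cv); (24,20,cv)
step 2: rule r1; match: 0->21, 1->0, 2->18, 3->20; deleted nodes 21; deleted edges (21,0,cv); (21,18,cv); (21,20,cv); added nodes 25, 26, 27, 28, 29, 30, 31; added edges (28,0,cv); (28,25,cv); (28,27,cv); (29,18,cv); (29,25,cv); (29,26,cv); (30,20,cv); (30,26,cv); (30,27,cv); (31,25,cv); (31,26,cv); (31,27,cv); result: nodes: 0:V, 2:V, 4:V, 6:V, 9:V, 13:V, 16:T, 17:T, 18:V, 19:V, 20:V, 22:T, 23:T, 24:T, 25:V, 26:V, 27:V, 28:T, 29:T, 30:T, 31:T edges: (16,4,cvk); (16,6,cv); (16,9,cv); (16,13,cv); (17,2,cv); (17,4,cvk); (17,6,cv); (17,13,cv); (22,2,cv); (22,18,cv); (22,19,cv); (23,4,cv); (23,19,cv); (23,20,cv); (24,18,cv); (24,19,cv); (24,20,cv); (28,0,cv); (28,25,cv); (28,27,cv); (29,18,cv); (29,25,cv); (29,26,cv); (30,20,cv); (30,26,cv); (30,27,cv); (31,25,cv); (31,26,cv); (31,27,cv)
final:
nodes: 0:V, 2:V, 4:V, 6:V, 9:V, 13:V, 16:T, 17:T, 18:V, 19:V, 20:V, 22:T, 23:T, 24:T, 25:V, 26:V, 27:V, 28:T, 29:T, 30:T, 31:T
edges: (16,4,cvk); (16,6,cv); (16,9,cv); (16,13,cv); (17,2,cv); (17,4,cvk); (17,6,cv); (17,13,cv); (22,2,cv); (22,18,cv); (22,19,cv); (23,4,cv); (23,19,cv); (23,20,cv); (24,18,cv); (24,19,cv); (24,20,cv); (28,0,cv); (28,25,cv); (28,27,cv); (29,18,cv); (29,25,cv); (29,26,cv); (30,20,cv); (30,26,cv); (30,27,cv); (31,25,cv); (31,26,cv); (31,27,cv)
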